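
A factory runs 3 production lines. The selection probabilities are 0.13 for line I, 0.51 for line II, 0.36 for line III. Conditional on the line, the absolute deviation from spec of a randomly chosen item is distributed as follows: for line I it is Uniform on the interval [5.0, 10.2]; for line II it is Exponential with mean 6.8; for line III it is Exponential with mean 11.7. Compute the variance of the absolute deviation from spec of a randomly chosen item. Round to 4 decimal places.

Per component, I: μ=7.6, E[X²]=60.0133; II: μ=6.8, E[X²]=92.48; III: μ=11.7, E[X²]=273.78.
E[X] = 0.13·7.6 + 0.51·6.8 + 0.36·11.7 = 8.668.
E[X²] = 0.13·60.0133 + 0.51·92.48 + 0.36·273.78 = 153.527.
Var(X) = E[X²] − (E[X])² = 153.527 − 75.1342 = 78.3931.

78.3931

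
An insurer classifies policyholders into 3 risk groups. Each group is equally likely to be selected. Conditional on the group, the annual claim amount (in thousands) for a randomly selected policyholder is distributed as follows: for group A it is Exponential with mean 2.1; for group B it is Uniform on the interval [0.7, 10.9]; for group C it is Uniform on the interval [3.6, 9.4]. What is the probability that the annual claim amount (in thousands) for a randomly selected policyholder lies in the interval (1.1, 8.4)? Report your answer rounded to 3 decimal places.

0.706

Conditional on each group, P(1.1 < X < 8.4): A: 0.573944; B: 0.715686; C: 0.827586.
By total probability, P(1.1 < X < 8.4) = 0.333333·0.573944 + 0.333333·0.715686 + 0.333333·0.827586 = 0.705739.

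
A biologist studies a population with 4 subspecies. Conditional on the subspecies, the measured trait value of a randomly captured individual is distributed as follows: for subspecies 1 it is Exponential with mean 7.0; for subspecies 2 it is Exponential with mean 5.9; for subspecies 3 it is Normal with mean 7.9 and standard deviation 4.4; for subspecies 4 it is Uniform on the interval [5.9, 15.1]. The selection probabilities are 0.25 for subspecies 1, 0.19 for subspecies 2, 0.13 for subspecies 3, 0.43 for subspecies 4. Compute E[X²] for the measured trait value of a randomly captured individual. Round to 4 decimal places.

98.7983

For each component E[X²] = Var + (mean)², giving 1: 98; 2: 69.62; 3: 81.77; 4: 117.303.
Overall E[X²] = 0.25·98 + 0.19·69.62 + 0.13·81.77 + 0.43·117.303 = 98.7983.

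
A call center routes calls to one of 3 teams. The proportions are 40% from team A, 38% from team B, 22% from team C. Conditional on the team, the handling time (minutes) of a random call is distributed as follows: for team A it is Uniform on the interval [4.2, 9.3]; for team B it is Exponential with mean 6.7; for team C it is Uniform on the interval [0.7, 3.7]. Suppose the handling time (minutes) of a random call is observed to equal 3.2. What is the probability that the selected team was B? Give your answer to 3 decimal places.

Likelihoods f(3.2 | ·): A: 0; B: 0.0925765; C: 0.333333.
Posterior ∝ prior × likelihood. Numerator for B: 0.38·0.0925765 = 0.0351791.
Normalizing constant: 0.4·0 + 0.38·0.0925765 + 0.22·0.333333 = 0.108512.
P(B | observation) = 0.0351791 / 0.108512 = 0.324194.

0.324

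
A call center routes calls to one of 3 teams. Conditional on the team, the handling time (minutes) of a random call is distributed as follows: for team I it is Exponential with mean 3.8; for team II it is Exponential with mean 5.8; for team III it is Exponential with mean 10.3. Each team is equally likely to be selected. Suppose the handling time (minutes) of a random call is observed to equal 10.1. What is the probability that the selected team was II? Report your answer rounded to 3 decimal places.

Likelihoods f(10.1 | ·): I: 0.0184462; II: 0.0302204; III: 0.0364168.
Posterior ∝ prior × likelihood. Numerator for II: 0.333333·0.0302204 = 0.0100735.
Normalizing constant: 0.333333·0.0184462 + 0.333333·0.0302204 + 0.333333·0.0364168 = 0.0283611.
P(II | observation) = 0.0100735 / 0.0283611 = 0.355186.

0.355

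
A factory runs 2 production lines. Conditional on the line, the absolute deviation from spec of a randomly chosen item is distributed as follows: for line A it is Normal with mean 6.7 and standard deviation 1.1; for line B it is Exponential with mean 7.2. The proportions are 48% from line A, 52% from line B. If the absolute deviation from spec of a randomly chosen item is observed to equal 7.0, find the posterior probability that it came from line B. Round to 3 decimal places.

Likelihoods f(7.0 | ·): A: 0.349435; B: 0.0525336.
Posterior ∝ prior × likelihood. Numerator for B: 0.52·0.0525336 = 0.0273174.
Normalizing constant: 0.48·0.349435 + 0.52·0.0525336 = 0.195046.
P(B | observation) = 0.0273174 / 0.195046 = 0.140056.

0.140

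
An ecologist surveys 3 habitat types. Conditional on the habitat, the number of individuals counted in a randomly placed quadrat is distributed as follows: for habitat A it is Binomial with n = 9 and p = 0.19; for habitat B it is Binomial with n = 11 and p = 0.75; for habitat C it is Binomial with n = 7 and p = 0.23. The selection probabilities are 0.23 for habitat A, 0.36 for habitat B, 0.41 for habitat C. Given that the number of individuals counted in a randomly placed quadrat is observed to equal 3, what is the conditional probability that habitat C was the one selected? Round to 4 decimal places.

Likelihoods P(X=3 | ·): A: 0.162723; B: 0.00106215; C: 0.149697.
Posterior ∝ prior × likelihood. Numerator for C: 0.41·0.149697 = 0.061376.
Normalizing constant: 0.23·0.162723 + 0.36·0.00106215 + 0.41·0.149697 = 0.0991847.
P(C | observation) = 0.061376 / 0.0991847 = 0.618805.

0.6188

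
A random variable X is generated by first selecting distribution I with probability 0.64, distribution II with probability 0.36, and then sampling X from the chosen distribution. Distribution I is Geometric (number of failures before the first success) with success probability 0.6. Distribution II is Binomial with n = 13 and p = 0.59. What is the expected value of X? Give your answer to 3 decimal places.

3.188

Component means — I: 0.666667; II: 7.67.
E[X] = 0.64·0.666667 + 0.36·7.67 = 3.18787.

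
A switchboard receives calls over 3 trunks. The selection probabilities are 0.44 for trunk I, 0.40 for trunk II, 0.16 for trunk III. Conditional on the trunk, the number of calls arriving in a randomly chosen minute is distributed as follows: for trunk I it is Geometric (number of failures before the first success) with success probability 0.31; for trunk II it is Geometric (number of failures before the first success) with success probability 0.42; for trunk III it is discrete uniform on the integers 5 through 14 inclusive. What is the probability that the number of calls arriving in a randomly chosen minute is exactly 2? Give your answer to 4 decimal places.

0.1215

Conditional on each trunk, P(X = 2): I: 0.147591; II: 0.141288; III: 0.
By total probability, P(X = 2) = 0.44·0.147591 + 0.4·0.141288 + 0.16·0 = 0.121455.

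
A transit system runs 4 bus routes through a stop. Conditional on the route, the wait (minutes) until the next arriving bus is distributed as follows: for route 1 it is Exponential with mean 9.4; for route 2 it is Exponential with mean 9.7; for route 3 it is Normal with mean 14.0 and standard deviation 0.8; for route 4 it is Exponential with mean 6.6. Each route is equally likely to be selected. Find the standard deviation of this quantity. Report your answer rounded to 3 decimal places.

7.979

Per component, 1: μ=9.4, E[X²]=176.72; 2: μ=9.7, E[X²]=188.18; 3: μ=14, E[X²]=196.64; 4: μ=6.6, E[X²]=87.12.
E[X] = 0.25·9.4 + 0.25·9.7 + 0.25·14 + 0.25·6.6 = 9.925.
E[X²] = 0.25·176.72 + 0.25·188.18 + 0.25·196.64 + 0.25·87.12 = 162.165.
Var(X) = E[X²] − (E[X])² = 162.165 − 98.5056 = 63.6594.
SD(X) = √63.6594 = 7.97868.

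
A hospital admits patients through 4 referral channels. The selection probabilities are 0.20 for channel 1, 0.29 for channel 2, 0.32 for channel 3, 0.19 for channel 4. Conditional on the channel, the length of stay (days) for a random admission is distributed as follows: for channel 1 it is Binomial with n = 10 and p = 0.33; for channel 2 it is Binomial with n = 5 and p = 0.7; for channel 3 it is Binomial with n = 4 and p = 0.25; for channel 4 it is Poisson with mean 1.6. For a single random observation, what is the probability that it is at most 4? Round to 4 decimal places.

0.9055

Conditional on each channel, P(X ≤ 4): 1: 0.793649; 2: 0.83193; 3: 1; 4: 0.976318.
By total probability, P(X ≤ 4) = 0.2·0.793649 + 0.29·0.83193 + 0.32·1 + 0.19·0.976318 = 0.90549.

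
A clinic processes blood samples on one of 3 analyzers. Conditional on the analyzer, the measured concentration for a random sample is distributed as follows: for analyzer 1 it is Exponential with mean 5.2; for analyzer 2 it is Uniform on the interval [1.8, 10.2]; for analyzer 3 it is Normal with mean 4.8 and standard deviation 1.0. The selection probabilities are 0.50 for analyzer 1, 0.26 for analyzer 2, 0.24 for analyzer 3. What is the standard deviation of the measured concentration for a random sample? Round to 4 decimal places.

3.9346

Per component, 1: μ=5.2, E[X²]=54.08; 2: μ=6, E[X²]=41.88; 3: μ=4.8, E[X²]=24.04.
E[X] = 0.5·5.2 + 0.26·6 + 0.24·4.8 = 5.312.
E[X²] = 0.5·54.08 + 0.26·41.88 + 0.24·24.04 = 43.6984.
Var(X) = E[X²] − (E[X])² = 43.6984 − 28.2173 = 15.4811.
SD(X) = √15.4811 = 3.9346.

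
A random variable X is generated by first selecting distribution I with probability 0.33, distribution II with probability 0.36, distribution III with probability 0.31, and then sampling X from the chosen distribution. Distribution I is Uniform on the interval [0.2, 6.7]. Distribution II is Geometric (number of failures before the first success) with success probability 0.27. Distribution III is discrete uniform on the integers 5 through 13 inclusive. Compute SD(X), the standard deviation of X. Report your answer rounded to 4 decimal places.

3.8046

Per component, I: μ=3.45, E[X²]=15.4233; II: μ=2.7037, E[X²]=17.3237; III: μ=9, E[X²]=87.6667.
E[X] = 0.33·3.45 + 0.36·2.7037 + 0.31·9 = 4.90183.
E[X²] = 0.33·15.4233 + 0.36·17.3237 + 0.31·87.6667 = 38.5029.
Var(X) = E[X²] − (E[X])² = 38.5029 − 24.028 = 14.4749.
SD(X) = √14.4749 = 3.80459.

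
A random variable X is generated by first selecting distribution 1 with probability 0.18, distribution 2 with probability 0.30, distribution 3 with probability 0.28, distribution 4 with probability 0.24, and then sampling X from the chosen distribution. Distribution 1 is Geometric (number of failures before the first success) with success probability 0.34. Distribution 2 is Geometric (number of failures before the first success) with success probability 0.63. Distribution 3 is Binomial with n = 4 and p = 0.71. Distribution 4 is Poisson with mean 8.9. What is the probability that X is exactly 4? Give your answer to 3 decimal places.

Conditional on each component, P(X = 4): 1: 0.0645141; 2: 0.0118072; 3: 0.254117; 4: 0.0356556.
By total probability, P(X = 4) = 0.18·0.0645141 + 0.3·0.0118072 + 0.28·0.254117 + 0.24·0.0356556 = 0.0948648.

0.095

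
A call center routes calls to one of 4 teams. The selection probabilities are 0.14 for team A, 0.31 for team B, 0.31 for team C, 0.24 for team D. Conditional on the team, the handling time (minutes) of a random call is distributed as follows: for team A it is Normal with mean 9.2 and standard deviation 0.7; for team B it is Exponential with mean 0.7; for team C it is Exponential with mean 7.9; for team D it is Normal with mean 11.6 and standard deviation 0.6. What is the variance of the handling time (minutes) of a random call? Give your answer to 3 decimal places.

Per component, A: μ=9.2, E[X²]=85.13; B: μ=0.7, E[X²]=0.98; C: μ=7.9, E[X²]=124.82; D: μ=11.6, E[X²]=134.92.
E[X] = 0.14·9.2 + 0.31·0.7 + 0.31·7.9 + 0.24·11.6 = 6.738.
E[X²] = 0.14·85.13 + 0.31·0.98 + 0.31·124.82 + 0.24·134.92 = 83.297.
Var(X) = E[X²] − (E[X])² = 83.297 − 45.4006 = 37.8964.

37.896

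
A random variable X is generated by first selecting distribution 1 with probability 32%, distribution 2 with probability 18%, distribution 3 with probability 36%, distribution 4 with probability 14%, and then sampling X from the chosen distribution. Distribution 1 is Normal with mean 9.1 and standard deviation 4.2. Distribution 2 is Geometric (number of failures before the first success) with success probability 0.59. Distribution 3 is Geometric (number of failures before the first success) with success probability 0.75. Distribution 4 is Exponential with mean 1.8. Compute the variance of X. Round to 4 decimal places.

21.9283

Per component, 1: μ=9.1, E[X²]=100.45; 2: μ=0.694915, E[X²]=1.66073; 3: μ=0.333333, E[X²]=0.555556; 4: μ=1.8, E[X²]=6.48.
E[X] = 0.32·9.1 + 0.18·0.694915 + 0.36·0.333333 + 0.14·1.8 = 3.40908.
E[X²] = 0.32·100.45 + 0.18·1.66073 + 0.36·0.555556 + 0.14·6.48 = 33.5501.
Var(X) = E[X²] − (E[X])² = 33.5501 − 11.6219 = 21.9283.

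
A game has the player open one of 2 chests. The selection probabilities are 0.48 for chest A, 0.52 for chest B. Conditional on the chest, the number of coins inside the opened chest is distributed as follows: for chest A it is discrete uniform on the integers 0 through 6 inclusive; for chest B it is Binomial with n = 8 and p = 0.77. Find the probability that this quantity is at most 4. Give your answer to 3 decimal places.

0.389

Conditional on each chest, P(X ≤ 4): A: 0.714286; B: 0.087991.
By total probability, P(X ≤ 4) = 0.48·0.714286 + 0.52·0.087991 = 0.388612.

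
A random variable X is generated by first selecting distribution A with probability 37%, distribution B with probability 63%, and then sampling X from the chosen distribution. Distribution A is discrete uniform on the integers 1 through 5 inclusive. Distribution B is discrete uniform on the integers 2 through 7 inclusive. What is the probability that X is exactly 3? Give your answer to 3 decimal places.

0.179

Conditional on each component, P(X = 3): A: 0.2; B: 0.166667.
By total probability, P(X = 3) = 0.37·0.2 + 0.63·0.166667 = 0.179.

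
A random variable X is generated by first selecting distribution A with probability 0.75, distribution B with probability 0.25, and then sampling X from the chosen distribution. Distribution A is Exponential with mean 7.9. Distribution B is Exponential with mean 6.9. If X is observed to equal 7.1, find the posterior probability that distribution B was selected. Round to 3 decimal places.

Likelihoods f(7.1 | ·): A: 0.0515297; B: 0.0517927.
Posterior ∝ prior × likelihood. Numerator for B: 0.25·0.0517927 = 0.0129482.
Normalizing constant: 0.75·0.0515297 + 0.25·0.0517927 = 0.0515954.
P(B | observation) = 0.0129482 / 0.0515954 = 0.250956.

0.251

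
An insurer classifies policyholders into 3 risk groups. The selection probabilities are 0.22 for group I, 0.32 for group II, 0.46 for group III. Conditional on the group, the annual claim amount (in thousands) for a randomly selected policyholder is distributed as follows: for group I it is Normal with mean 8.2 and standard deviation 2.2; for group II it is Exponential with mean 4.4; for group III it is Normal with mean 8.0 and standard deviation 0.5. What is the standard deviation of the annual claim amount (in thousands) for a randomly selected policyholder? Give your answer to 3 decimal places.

3.210

Per component, I: μ=8.2, E[X²]=72.08; II: μ=4.4, E[X²]=38.72; III: μ=8, E[X²]=64.25.
E[X] = 0.22·8.2 + 0.32·4.4 + 0.46·8 = 6.892.
E[X²] = 0.22·72.08 + 0.32·38.72 + 0.46·64.25 = 57.803.
Var(X) = E[X²] − (E[X])² = 57.803 − 47.4997 = 10.3033.
SD(X) = √10.3033 = 3.20988.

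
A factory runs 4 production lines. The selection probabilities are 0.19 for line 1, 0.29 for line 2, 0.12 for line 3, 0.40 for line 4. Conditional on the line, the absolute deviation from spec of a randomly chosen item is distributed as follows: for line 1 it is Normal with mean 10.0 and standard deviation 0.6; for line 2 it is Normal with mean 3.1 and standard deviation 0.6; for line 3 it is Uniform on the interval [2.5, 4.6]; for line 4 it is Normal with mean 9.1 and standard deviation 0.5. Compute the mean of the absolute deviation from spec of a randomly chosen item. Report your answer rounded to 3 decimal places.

Component means — 1: 10; 2: 3.1; 3: 3.55; 4: 9.1.
E[X] = 0.19·10 + 0.29·3.1 + 0.12·3.55 + 0.4·9.1 = 6.865.

6.865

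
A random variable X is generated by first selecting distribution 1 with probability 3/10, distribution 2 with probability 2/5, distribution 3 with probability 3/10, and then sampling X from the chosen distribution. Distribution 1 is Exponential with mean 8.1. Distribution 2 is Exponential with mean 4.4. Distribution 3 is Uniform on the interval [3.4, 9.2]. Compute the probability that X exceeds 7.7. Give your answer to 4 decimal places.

0.2630

Conditional on each component, P(X > 7.7): 1: 0.386502; 2: 0.173774; 3: 0.258621.
By total probability, P(X > 7.7) = 0.3·0.386502 + 0.4·0.173774 + 0.3·0.258621 = 0.263046.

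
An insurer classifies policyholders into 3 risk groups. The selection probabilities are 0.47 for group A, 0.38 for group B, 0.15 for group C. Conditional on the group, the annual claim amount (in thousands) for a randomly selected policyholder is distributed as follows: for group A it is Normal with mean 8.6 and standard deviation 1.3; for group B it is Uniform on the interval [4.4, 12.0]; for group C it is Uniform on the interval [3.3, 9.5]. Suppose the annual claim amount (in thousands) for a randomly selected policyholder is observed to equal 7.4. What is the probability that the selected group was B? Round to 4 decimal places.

Likelihoods f(7.4 | ·): A: 0.20042; B: 0.131579; C: 0.16129.
Posterior ∝ prior × likelihood. Numerator for B: 0.38·0.131579 = 0.05.
Normalizing constant: 0.47·0.20042 + 0.38·0.131579 + 0.15·0.16129 = 0.168391.
P(B | observation) = 0.05 / 0.168391 = 0.296928.

0.2969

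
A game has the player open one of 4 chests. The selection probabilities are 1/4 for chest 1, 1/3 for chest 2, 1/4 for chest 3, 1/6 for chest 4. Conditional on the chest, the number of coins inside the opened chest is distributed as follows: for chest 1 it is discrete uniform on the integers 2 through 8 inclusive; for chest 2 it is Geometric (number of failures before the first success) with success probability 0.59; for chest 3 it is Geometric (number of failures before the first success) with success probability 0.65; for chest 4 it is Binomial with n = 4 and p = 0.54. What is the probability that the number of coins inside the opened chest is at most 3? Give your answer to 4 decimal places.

Conditional on each chest, P(X ≤ 3): 1: 0.285714; 2: 0.971742; 3: 0.984994; 4: 0.914969.
By total probability, P(X ≤ 3) = 0.25·0.285714 + 0.333333·0.971742 + 0.25·0.984994 + 0.166667·0.914969 = 0.794086.

0.7941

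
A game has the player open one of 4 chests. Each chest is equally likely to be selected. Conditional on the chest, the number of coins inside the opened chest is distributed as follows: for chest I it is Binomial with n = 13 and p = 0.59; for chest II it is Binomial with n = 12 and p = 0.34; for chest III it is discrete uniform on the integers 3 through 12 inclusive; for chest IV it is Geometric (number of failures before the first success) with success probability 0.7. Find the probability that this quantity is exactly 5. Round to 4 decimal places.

Conditional on each chest, P(X = 5): I: 0.0734699; II: 0.196303; III: 0.1; IV: 0.001701.
By total probability, P(X = 5) = 0.25·0.0734699 + 0.25·0.196303 + 0.25·0.1 + 0.25·0.001701 = 0.0928685.

0.0929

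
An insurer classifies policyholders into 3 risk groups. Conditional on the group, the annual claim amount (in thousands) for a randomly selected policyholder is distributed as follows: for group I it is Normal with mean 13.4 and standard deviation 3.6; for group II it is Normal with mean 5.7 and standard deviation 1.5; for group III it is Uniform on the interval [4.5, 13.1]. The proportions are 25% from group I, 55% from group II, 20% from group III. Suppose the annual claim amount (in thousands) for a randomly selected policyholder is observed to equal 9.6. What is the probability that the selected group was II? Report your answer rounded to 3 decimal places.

0.113

Likelihoods f(9.6 | ·): I: 0.0634838; II: 0.00905531; III: 0.116279.
Posterior ∝ prior × likelihood. Numerator for II: 0.55·0.00905531 = 0.00498042.
Normalizing constant: 0.25·0.0634838 + 0.55·0.00905531 + 0.2·0.116279 = 0.0441072.
P(II | observation) = 0.00498042 / 0.0441072 = 0.112916.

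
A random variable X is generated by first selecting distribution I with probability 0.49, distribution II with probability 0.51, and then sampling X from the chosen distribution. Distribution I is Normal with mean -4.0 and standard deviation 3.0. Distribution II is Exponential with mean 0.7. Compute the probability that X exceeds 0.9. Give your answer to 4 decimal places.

0.1661

Conditional on each component, P(X > 0.9): I: 0.0511995; II: 0.276453.
By total probability, P(X > 0.9) = 0.49·0.0511995 + 0.51·0.276453 = 0.166079.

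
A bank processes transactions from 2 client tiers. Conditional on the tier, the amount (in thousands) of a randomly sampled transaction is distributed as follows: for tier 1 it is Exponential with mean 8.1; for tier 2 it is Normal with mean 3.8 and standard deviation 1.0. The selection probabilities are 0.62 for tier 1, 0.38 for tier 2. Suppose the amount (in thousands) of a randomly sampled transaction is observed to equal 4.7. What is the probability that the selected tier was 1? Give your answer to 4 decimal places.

0.2976

Likelihoods f(4.7 | ·): 1: 0.0691062; 2: 0.266085.
Posterior ∝ prior × likelihood. Numerator for 1: 0.62·0.0691062 = 0.0428458.
Normalizing constant: 0.62·0.0691062 + 0.38·0.266085 = 0.143958.
P(1 | observation) = 0.0428458 / 0.143958 = 0.297627.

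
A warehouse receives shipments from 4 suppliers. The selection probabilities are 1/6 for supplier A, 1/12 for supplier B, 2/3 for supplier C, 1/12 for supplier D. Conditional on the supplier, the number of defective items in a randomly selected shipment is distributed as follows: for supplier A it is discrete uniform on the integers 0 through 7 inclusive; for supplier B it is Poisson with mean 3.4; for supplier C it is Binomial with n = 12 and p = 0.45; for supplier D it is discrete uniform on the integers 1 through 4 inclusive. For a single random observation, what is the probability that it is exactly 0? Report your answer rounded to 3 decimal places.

0.024

Conditional on each supplier, P(X = 0): A: 0.125; B: 0.0333733; C: 0.000766218; D: 0.
By total probability, P(X = 0) = 0.166667·0.125 + 0.0833333·0.0333733 + 0.666667·0.000766218 + 0.0833333·0 = 0.0241253.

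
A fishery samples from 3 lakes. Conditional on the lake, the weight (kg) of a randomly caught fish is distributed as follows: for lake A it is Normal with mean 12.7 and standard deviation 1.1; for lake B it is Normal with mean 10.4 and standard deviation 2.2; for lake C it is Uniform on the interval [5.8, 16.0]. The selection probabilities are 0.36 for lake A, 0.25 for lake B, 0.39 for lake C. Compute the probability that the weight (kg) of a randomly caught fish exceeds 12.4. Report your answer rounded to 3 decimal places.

0.402

Conditional on each lake, P(X > 12.4): A: 0.607469; B: 0.181651; C: 0.352941.
By total probability, P(X > 12.4) = 0.36·0.607469 + 0.25·0.181651 + 0.39·0.352941 = 0.401749.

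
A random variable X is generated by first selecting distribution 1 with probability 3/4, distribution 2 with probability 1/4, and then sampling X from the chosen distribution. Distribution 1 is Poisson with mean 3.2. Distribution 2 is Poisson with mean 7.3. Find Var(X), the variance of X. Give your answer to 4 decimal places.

Per component, 1: μ=3.2, E[X²]=13.44; 2: μ=7.3, E[X²]=60.59.
E[X] = 0.75·3.2 + 0.25·7.3 = 4.225.
E[X²] = 0.75·13.44 + 0.25·60.59 = 25.2275.
Var(X) = E[X²] − (E[X])² = 25.2275 − 17.8506 = 7.37687.

7.3769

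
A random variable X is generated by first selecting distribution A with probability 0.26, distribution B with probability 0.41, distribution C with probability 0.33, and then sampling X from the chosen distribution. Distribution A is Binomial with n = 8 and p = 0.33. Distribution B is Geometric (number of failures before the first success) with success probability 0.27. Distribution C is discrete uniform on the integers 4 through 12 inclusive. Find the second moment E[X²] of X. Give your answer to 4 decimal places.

32.6947

For each component E[X²] = Var + (mean)², giving A: 8.7384; B: 17.3237; C: 70.6667.
Overall E[X²] = 0.26·8.7384 + 0.41·17.3237 + 0.33·70.6667 = 32.6947.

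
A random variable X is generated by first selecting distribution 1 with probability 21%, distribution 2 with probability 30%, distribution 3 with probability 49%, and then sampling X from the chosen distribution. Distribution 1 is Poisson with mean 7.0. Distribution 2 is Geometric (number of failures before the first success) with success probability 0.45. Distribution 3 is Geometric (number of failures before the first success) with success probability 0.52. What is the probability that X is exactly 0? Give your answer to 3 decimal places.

Conditional on each component, P(X = 0): 1: 0.000911882; 2: 0.45; 3: 0.52.
By total probability, P(X = 0) = 0.21·0.000911882 + 0.3·0.45 + 0.49·0.52 = 0.389991.

0.390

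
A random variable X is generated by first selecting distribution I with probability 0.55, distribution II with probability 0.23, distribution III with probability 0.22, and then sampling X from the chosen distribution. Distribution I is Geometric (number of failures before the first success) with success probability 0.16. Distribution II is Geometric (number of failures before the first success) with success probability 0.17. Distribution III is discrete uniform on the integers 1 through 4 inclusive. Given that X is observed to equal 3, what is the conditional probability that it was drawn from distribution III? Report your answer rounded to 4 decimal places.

0.4247

Likelihoods P(X=3 | ·): I: 0.0948326; II: 0.0972038; III: 0.25.
Posterior ∝ prior × likelihood. Numerator for III: 0.22·0.25 = 0.055.
Normalizing constant: 0.55·0.0948326 + 0.23·0.0972038 + 0.22·0.25 = 0.129515.
P(III | observation) = 0.055 / 0.129515 = 0.424662.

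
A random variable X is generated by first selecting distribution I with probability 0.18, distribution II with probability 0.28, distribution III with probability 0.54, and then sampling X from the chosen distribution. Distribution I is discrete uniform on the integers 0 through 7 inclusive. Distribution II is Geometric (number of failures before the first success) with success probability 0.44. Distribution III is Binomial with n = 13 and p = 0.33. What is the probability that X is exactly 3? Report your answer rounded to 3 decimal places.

Conditional on each component, P(X = 3): I: 0.125; II: 0.077271; III: 0.187351.
By total probability, P(X = 3) = 0.18·0.125 + 0.28·0.077271 + 0.54·0.187351 = 0.145305.

0.145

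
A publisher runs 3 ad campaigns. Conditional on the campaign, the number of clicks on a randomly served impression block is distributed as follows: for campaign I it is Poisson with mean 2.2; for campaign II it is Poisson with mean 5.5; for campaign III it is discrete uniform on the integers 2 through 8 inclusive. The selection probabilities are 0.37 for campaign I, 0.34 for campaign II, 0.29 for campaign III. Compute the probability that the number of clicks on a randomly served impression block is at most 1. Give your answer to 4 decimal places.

0.1402

Conditional on each campaign, P(X ≤ 1): I: 0.35457; II: 0.026564; III: 0.
By total probability, P(X ≤ 1) = 0.37·0.35457 + 0.34·0.026564 + 0.29·0 = 0.140223.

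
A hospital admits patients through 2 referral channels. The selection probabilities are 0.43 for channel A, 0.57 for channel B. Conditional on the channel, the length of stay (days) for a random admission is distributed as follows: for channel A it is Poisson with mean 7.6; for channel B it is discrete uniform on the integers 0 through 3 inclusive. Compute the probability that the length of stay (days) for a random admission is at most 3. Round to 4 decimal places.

0.5938

Conditional on each channel, P(X ≤ 3): A: 0.0553713; B: 1.
By total probability, P(X ≤ 3) = 0.43·0.0553713 + 0.57·1 = 0.59381.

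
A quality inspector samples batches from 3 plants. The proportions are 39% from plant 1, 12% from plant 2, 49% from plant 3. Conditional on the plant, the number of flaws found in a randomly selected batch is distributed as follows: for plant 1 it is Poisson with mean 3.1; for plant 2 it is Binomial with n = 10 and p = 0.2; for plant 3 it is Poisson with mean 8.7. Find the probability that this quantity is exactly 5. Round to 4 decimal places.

Conditional on each plant, P(X = 5): 1: 0.107477; 2: 0.0264241; 3: 0.0691915.
By total probability, P(X = 5) = 0.39·0.107477 + 0.12·0.0264241 + 0.49·0.0691915 = 0.0789907.

0.0790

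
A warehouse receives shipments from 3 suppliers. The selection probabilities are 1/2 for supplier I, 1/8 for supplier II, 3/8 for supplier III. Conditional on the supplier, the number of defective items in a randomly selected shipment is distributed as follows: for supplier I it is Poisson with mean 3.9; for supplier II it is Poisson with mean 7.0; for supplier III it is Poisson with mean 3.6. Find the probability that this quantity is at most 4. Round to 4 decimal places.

0.6107

Conditional on each supplier, P(X ≤ 4): I: 0.648365; II: 0.172992; III: 0.706438.
By total probability, P(X ≤ 4) = 0.5·0.648365 + 0.125·0.172992 + 0.375·0.706438 = 0.610721.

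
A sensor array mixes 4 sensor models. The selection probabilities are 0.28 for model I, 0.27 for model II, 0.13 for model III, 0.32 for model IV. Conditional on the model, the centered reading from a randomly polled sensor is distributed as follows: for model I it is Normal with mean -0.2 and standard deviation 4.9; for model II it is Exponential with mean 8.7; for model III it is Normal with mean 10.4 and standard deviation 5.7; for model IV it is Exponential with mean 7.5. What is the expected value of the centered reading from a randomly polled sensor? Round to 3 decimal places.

6.045

Component means — I: -0.2; II: 8.7; III: 10.4; IV: 7.5.
E[X] = 0.28·-0.2 + 0.27·8.7 + 0.13·10.4 + 0.32·7.5 = 6.045.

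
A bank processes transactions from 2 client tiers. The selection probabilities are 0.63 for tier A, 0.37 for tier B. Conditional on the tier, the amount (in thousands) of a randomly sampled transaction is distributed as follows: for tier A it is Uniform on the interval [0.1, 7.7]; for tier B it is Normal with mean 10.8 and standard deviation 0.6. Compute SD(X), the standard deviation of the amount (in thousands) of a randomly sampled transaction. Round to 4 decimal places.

3.7767

Per component, A: μ=3.9, E[X²]=20.0233; B: μ=10.8, E[X²]=117.
E[X] = 0.63·3.9 + 0.37·10.8 = 6.453.
E[X²] = 0.63·20.0233 + 0.37·117 = 55.9047.
Var(X) = E[X²] − (E[X])² = 55.9047 − 41.6412 = 14.2635.
SD(X) = √14.2635 = 3.7767.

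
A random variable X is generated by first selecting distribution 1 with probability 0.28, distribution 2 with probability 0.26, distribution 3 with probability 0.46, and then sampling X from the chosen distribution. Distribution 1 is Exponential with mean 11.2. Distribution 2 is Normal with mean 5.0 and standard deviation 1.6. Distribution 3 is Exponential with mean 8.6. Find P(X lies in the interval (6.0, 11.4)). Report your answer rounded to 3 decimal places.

0.239

Conditional on each component, P(6.0 < X < 11.4): 1: 0.223883; 2: 0.265954; 3: 0.232093.
By total probability, P(6.0 < X < 11.4) = 0.28·0.223883 + 0.26·0.265954 + 0.46·0.232093 = 0.238598.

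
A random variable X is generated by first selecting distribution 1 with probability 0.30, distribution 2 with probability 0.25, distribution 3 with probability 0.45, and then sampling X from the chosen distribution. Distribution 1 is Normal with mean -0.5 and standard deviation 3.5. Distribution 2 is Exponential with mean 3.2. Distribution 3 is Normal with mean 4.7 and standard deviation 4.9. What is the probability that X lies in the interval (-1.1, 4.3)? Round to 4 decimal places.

0.4868

Conditional on each component, P(-1.1 < X < 4.3): 1: 0.482936; 2: 0.739134; 3: 0.349198.
By total probability, P(-1.1 < X < 4.3) = 0.3·0.482936 + 0.25·0.739134 + 0.45·0.349198 = 0.486804.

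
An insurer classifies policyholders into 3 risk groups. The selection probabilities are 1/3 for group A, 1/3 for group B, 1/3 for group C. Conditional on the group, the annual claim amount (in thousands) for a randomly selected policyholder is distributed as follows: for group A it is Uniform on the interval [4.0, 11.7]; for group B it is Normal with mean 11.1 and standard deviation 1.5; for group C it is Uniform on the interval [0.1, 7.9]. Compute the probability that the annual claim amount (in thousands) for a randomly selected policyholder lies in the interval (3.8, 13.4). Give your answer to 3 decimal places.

0.821

Conditional on each group, P(3.8 < X < 13.4): A: 1; B: 0.937403; C: 0.525641.
By total probability, P(3.8 < X < 13.4) = 0.333333·1 + 0.333333·0.937403 + 0.333333·0.525641 = 0.821015.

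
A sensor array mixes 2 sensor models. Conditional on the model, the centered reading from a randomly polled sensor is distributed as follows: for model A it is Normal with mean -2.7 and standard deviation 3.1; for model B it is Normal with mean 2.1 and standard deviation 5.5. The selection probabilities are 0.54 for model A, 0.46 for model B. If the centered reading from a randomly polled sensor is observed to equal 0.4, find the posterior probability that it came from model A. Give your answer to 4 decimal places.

Likelihoods f(0.4 | ·): A: 0.0780551; B: 0.0691515.
Posterior ∝ prior × likelihood. Numerator for A: 0.54·0.0780551 = 0.0421497.
Normalizing constant: 0.54·0.0780551 + 0.46·0.0691515 = 0.0739594.
P(A | observation) = 0.0421497 / 0.0739594 = 0.569903.

0.5699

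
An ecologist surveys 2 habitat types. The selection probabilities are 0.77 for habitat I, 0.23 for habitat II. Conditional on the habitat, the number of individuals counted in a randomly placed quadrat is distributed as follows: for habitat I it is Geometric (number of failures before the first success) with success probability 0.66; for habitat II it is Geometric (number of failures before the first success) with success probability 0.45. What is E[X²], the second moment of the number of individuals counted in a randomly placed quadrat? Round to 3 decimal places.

1.774

For each component E[X²] = Var + (mean)², giving I: 1.04591; II: 4.20988.
Overall E[X²] = 0.77·1.04591 + 0.23·4.20988 = 1.77363.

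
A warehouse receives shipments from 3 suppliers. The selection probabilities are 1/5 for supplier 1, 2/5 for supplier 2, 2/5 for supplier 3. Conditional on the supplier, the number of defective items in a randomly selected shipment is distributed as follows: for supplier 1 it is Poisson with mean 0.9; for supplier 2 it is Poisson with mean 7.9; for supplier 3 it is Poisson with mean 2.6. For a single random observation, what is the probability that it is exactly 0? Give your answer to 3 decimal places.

0.111

Conditional on each supplier, P(X = 0): 1: 0.40657; 2: 0.000370744; 3: 0.0742736.
By total probability, P(X = 0) = 0.2·0.40657 + 0.4·0.000370744 + 0.4·0.0742736 = 0.111172.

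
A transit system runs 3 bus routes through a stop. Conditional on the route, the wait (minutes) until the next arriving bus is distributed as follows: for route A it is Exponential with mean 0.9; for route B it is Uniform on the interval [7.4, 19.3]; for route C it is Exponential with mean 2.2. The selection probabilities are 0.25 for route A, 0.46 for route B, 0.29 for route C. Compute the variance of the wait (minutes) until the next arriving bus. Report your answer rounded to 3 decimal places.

41.567

Per component, A: μ=0.9, E[X²]=1.62; B: μ=13.35, E[X²]=190.023; C: μ=2.2, E[X²]=9.68.
E[X] = 0.25·0.9 + 0.46·13.35 + 0.29·2.2 = 7.004.
E[X²] = 0.25·1.62 + 0.46·190.023 + 0.29·9.68 = 90.6229.
Var(X) = E[X²] − (E[X])² = 90.6229 − 49.056 = 41.5669.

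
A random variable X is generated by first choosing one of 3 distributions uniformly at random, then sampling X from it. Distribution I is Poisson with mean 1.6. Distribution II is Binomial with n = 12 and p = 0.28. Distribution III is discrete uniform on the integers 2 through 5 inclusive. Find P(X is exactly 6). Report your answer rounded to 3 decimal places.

Conditional on each component, P(X = 6): I: 0.00470453; II: 0.0620319; III: 0.
By total probability, P(X = 6) = 0.333333·0.00470453 + 0.333333·0.0620319 + 0.333333·0 = 0.0222455.

0.022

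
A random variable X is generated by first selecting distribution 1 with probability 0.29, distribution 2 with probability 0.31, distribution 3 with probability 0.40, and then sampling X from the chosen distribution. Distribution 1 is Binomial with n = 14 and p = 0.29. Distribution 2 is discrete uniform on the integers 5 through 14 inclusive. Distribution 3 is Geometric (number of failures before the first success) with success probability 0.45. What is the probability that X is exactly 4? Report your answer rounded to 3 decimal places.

Conditional on each component, P(X = 4): 1: 0.230467; 2: 0; 3: 0.0411778.
By total probability, P(X = 4) = 0.29·0.230467 + 0.31·0 + 0.4·0.0411778 = 0.0833067.

0.083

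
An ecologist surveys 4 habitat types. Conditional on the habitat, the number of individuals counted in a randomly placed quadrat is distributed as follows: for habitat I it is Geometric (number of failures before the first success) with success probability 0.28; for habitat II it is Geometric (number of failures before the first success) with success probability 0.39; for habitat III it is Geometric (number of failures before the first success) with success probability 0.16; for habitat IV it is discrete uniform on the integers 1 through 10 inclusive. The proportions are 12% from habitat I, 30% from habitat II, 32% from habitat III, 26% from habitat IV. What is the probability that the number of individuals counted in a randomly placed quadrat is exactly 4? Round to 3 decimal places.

Conditional on each habitat, P(X = 4): I: 0.0752468; II: 0.0539988; III: 0.0796594; IV: 0.1.
By total probability, P(X = 4) = 0.12·0.0752468 + 0.3·0.0539988 + 0.32·0.0796594 + 0.26·0.1 = 0.0767203.

0.077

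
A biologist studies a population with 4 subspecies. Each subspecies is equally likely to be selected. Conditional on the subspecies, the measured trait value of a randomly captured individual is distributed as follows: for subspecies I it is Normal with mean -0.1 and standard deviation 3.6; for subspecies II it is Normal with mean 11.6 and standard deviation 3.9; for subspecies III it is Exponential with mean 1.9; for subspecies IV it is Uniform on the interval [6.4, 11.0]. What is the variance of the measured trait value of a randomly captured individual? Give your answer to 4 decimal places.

31.3277

Per component, I: μ=-0.1, E[X²]=12.97; II: μ=11.6, E[X²]=149.77; III: μ=1.9, E[X²]=7.22; IV: μ=8.7, E[X²]=77.4533.
E[X] = 0.25·-0.1 + 0.25·11.6 + 0.25·1.9 + 0.25·8.7 = 5.525.
E[X²] = 0.25·12.97 + 0.25·149.77 + 0.25·7.22 + 0.25·77.4533 = 61.8533.
Var(X) = E[X²] − (E[X])² = 61.8533 − 30.5256 = 31.3277.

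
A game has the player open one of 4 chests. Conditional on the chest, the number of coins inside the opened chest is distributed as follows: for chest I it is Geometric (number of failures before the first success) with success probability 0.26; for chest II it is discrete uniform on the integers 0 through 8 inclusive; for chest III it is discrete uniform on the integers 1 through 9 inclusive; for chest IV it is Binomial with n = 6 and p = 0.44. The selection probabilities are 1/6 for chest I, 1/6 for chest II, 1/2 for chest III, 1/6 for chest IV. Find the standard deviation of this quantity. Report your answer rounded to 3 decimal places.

2.746

Per component, I: μ=2.84615, E[X²]=19.0473; II: μ=4, E[X²]=22.6667; III: μ=5, E[X²]=31.6667; IV: μ=2.64, E[X²]=8.448.
E[X] = 0.166667·2.84615 + 0.166667·4 + 0.5·5 + 0.166667·2.64 = 4.08103.
E[X²] = 0.166667·19.0473 + 0.166667·22.6667 + 0.5·31.6667 + 0.166667·8.448 = 24.1937.
Var(X) = E[X²] − (E[X])² = 24.1937 − 16.6548 = 7.5389.
SD(X) = √7.5389 = 2.74571.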